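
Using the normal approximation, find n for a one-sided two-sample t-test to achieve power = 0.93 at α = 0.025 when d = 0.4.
n = 148 per group

Sample size formula (two-sample t-test, normal approximation):
n = 2 · ((z_α + z_β) / d)²

z_α = 1.960 (for α = 0.025, one-sided)
z_β = 1.476 (for power = 0.93)
d = 0.4

n = 2 · ((1.960 + 1.476) / 0.4)²
n = 2 · (8.590)²
n ≈ 147.58
Round up to the next whole number: n = 148 per group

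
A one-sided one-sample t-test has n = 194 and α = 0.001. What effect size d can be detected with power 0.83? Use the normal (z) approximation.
d ≈ 0.29

Minimum detectable effect (one-sample t-test, normal approximation):
d = (z_α + z_β) / √n
d = (3.090 + 0.954) / √194
d = 4.044 / 13.928
d ≈ 0.29

By Cohen's convention (0.2 small / 0.5 medium / 0.8 large): small effect.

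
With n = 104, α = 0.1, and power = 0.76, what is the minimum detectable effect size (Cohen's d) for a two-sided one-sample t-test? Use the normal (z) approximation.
d ≈ 0.23

Minimum detectable effect (one-sample t-test, normal approximation):
d = (z_{α/2} + z_β) / √n
d = (1.645 + 0.706) / √104
d = 2.351 / 10.198
d ≈ 0.23

By Cohen's convention (0.2 small / 0.5 medium / 0.8 large): small effect.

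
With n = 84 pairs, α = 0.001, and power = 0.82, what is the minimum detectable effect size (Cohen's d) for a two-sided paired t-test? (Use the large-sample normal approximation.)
d ≈ 0.46

Minimum detectable effect (paired t-test, normal approximation):
d = (z_{α/2} + z_β) / √n
d = (3.291 + 0.915) / √84
d = 4.206 / 9.165
d ≈ 0.46

By Cohen's convention (0.2 small / 0.5 medium / 0.8 large): small effect.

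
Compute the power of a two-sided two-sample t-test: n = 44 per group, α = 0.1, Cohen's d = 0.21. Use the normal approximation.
Power ≈ 0.25

Power calculation (two-sample t-test, normal approximation):
z_β = d · √(n/2) - z_{α/2}
z_β = 0.21 · √(44/2) - 1.645
z_β = 0.21 · 4.690 - 1.645
z_β = -0.660

Power = Φ(z_β) = Φ(-0.660) ≈ 0.255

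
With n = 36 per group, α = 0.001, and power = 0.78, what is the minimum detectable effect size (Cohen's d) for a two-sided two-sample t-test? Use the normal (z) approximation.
d ≈ 0.96

Minimum detectable effect (two-sample t-test, normal approximation):
d = (z_{α/2} + z_β) / √(n/2)
d = (3.291 + 0.772) / √(36/2)
d = 4.063 / 4.243
d ≈ 0.96

By Cohen's convention (0.2 small / 0.5 medium / 0.8 large): large effect.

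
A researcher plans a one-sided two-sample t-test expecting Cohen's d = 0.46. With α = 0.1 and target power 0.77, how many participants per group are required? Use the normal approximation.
n = 39 per group

Sample size formula (two-sample t-test, normal approximation):
n = 2 · ((z_α + z_β) / d)²

z_α = 1.282 (for α = 0.1, one-sided)
z_β = 0.739 (for power = 0.77)
d = 0.46

n = 2 · ((1.282 + 0.739) / 0.46)²
n = 2 · (4.393)²
n ≈ 38.60
Round up to the next whole number: n = 39 per group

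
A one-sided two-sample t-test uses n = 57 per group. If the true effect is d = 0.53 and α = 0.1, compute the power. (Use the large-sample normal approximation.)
Power ≈ 0.94

Power calculation (two-sample t-test, normal approximation):
z_β = d · √(n/2) - z_α
z_β = 0.53 · √(57/2) - 1.282
z_β = 0.53 · 5.339 - 1.282
z_β = 1.548

Power = Φ(z_β) = Φ(1.548) ≈ 0.939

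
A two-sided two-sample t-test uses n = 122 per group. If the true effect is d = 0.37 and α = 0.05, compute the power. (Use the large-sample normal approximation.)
Power ≈ 0.82

Power calculation (two-sample t-test, normal approximation):
z_β = d · √(n/2) - z_{α/2}
z_β = 0.37 · √(122/2) - 1.960
z_β = 0.37 · 7.810 - 1.960
z_β = 0.930

Power = Φ(z_β) = Φ(0.930) ≈ 0.824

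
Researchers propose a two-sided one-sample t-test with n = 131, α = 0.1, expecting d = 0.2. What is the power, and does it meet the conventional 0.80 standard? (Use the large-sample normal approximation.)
Power ≈ 0.74; the study is underpowered (power < 0.80)

Power calculation (one-sample t-test, normal approximation):
z_β = d · √n - z_{α/2}
z_β = 0.2 · √131 - 1.645
z_β = 0.2 · 11.446 - 1.645
z_β = 0.644

Power = Φ(z_β) = Φ(0.644) ≈ 0.740

Effect size d = 0.2 is small by Cohen's convention (0.2/0.5/0.8).

Threshold: power ≥ 0.80 is conventionally adequate.
Power ≈ 0.74 → the study is underpowered (power < 0.80).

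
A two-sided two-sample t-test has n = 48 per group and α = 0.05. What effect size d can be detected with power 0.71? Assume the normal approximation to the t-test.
d ≈ 0.51

Minimum detectable effect (two-sample t-test, normal approximation):
d = (z_{α/2} + z_β) / √(n/2)
d = (1.960 + 0.553) / √(48/2)
d = 2.513 / 4.899
d ≈ 0.51

By Cohen's convention (0.2 small / 0.5 medium / 0.8 large): medium effect.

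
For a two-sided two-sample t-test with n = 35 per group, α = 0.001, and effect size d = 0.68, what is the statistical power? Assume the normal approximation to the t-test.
Power ≈ 0.33

Power calculation (two-sample t-test, normal approximation):
z_β = d · √(n/2) - z_{α/2}
z_β = 0.68 · √(35/2) - 3.291
z_β = 0.68 · 4.183 - 3.291
z_β = -0.446

Power = Φ(z_β) = Φ(-0.446) ≈ 0.328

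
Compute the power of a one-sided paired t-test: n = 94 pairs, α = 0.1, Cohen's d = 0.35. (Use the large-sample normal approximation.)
Power ≈ 0.98

Power calculation (paired t-test, normal approximation):
z_β = d · √n - z_α
z_β = 0.35 · √94 - 1.282
z_β = 0.35 · 9.695 - 1.282
z_β = 2.112

Power = Φ(z_β) = Φ(2.112) ≈ 0.983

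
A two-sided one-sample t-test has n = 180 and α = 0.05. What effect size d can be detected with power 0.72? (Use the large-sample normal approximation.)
d ≈ 0.19

Minimum detectable effect (one-sample t-test, normal approximation):
d = (z_{α/2} + z_β) / √n
d = (1.960 + 0.583) / √180
d = 2.543 / 13.416
d ≈ 0.19

By Cohen's convention (0.2 small / 0.5 medium / 0.8 large): very small effect.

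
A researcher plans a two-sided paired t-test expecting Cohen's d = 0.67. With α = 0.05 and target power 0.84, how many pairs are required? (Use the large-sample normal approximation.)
n = 20 pairs

Sample size formula (paired t-test, normal approximation):
n = ((z_{α/2} + z_β) / d)²

z_{α/2} = 1.960 (for α = 0.05, two-sided)
z_β = 0.994 (for power = 0.84)
d = 0.67

n = ((1.960 + 0.994) / 0.67)²
n = (4.409)²
n ≈ 19.44
Round up to the next whole number: n = 20 pairs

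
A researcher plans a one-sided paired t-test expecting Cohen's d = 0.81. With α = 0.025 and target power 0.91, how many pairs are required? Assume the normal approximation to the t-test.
n = 17 pairs

Sample size formula (paired t-test, normal approximation):
n = ((z_α + z_β) / d)²

z_α = 1.960 (for α = 0.025, one-sided)
z_β = 1.341 (for power = 0.91)
d = 0.81

n = ((1.960 + 1.341) / 0.81)²
n = (4.075)²
n ≈ 16.61
Round up to the next whole number: n = 17 pairs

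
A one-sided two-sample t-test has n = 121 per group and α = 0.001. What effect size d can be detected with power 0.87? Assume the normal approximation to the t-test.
d ≈ 0.54

Minimum detectable effect (two-sample t-test, normal approximation):
d = (z_α + z_β) / √(n/2)
d = (3.090 + 1.126) / √(121/2)
d = 4.217 / 7.778
d ≈ 0.54

By Cohen's convention (0.2 small / 0.5 medium / 0.8 large): medium effect.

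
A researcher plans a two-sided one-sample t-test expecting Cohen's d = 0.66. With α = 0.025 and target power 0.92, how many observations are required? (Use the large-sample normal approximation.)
n = 31

Sample size formula (one-sample t-test, normal approximation):
n = ((z_{α/2} + z_β) / d)²

z_{α/2} = 2.241 (for α = 0.025, two-sided)
z_β = 1.405 (for power = 0.92)
d = 0.66

n = ((2.241 + 1.405) / 0.66)²
n = (5.524)²
n ≈ 30.51
Round up to the next whole number: n = 31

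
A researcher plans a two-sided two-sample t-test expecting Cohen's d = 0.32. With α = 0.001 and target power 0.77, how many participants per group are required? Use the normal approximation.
n = 318 per group

Sample size formula (two-sample t-test, normal approximation):
n = 2 · ((z_{α/2} + z_β) / d)²

z_{α/2} = 3.291 (for α = 0.001, two-sided)
z_β = 0.739 (for power = 0.77)
d = 0.32

n = 2 · ((3.291 + 0.739) / 0.32)²
n = 2 · (12.594)²
n ≈ 317.22
Round up to the next whole number: n = 318 per group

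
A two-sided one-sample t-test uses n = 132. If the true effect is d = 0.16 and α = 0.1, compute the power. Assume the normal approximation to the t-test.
Power ≈ 0.58

Power calculation (one-sample t-test, normal approximation):
z_β = d · √n - z_{α/2}
z_β = 0.16 · √132 - 1.645
z_β = 0.16 · 11.489 - 1.645
z_β = 0.193

Power = Φ(z_β) = Φ(0.193) ≈ 0.577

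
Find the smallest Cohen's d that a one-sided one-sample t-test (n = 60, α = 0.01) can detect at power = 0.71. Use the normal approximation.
d ≈ 0.37

Minimum detectable effect (one-sample t-test, normal approximation):
d = (z_α + z_β) / √n
d = (2.326 + 0.553) / √60
d = 2.880 / 7.746
d ≈ 0.37

By Cohen's convention (0.2 small / 0.5 medium / 0.8 large): small effect.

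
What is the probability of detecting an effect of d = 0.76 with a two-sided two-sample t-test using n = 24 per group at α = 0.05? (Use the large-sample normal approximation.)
Power ≈ 0.75

Power calculation (two-sample t-test, normal approximation):
z_β = d · √(n/2) - z_{α/2}
z_β = 0.76 · √(24/2) - 1.960
z_β = 0.76 · 3.464 - 1.960
z_β = 0.673

Power = Φ(z_β) = Φ(0.673) ≈ 0.749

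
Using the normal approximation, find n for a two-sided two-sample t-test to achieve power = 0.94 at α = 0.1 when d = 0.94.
n = 24 per group

Sample size formula (two-sample t-test, normal approximation):
n = 2 · ((z_{α/2} + z_β) / d)²

z_{α/2} = 1.645 (for α = 0.1, two-sided)
z_β = 1.555 (for power = 0.94)
d = 0.94

n = 2 · ((1.645 + 1.555) / 0.94)²
n = 2 · (3.404)²
n ≈ 23.17
Round up to the next whole number: n = 24 per group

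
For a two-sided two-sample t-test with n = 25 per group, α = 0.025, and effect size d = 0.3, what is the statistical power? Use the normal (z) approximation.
Power ≈ 0.12

Power calculation (two-sample t-test, normal approximation):
z_β = d · √(n/2) - z_{α/2}
z_β = 0.3 · √(25/2) - 2.241
z_β = 0.3 · 3.536 - 2.241
z_β = -1.181

Power = Φ(z_β) = Φ(-1.181) ≈ 0.119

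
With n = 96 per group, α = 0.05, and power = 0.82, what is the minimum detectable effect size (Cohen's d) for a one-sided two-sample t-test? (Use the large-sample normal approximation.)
d ≈ 0.37

Minimum detectable effect (two-sample t-test, normal approximation):
d = (z_α + z_β) / √(n/2)
d = (1.645 + 0.915) / √(96/2)
d = 2.560 / 6.928
d ≈ 0.37

By Cohen's convention (0.2 small / 0.5 medium / 0.8 large): small effect.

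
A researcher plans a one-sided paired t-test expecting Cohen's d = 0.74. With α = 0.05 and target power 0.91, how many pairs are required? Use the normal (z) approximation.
n = 17 pairs

Sample size formula (paired t-test, normal approximation):
n = ((z_α + z_β) / d)²

z_α = 1.645 (for α = 0.05, one-sided)
z_β = 1.341 (for power = 0.91)
d = 0.74

n = ((1.645 + 1.341) / 0.74)²
n = (4.035)²
n ≈ 16.28
Round up to the next whole number: n = 17 pairs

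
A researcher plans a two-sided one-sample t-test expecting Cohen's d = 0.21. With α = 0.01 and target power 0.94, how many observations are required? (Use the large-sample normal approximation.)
n = 387

Sample size formula (one-sample t-test, normal approximation):
n = ((z_{α/2} + z_β) / d)²

z_{α/2} = 2.576 (for α = 0.01, two-sided)
z_β = 1.555 (for power = 0.94)
d = 0.21

n = ((2.576 + 1.555) / 0.21)²
n = (19.671)²
n ≈ 386.95
Round up to the next whole number: n = 387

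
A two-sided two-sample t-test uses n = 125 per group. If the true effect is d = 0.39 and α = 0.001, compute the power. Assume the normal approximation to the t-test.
Power ≈ 0.42

Power calculation (two-sample t-test, normal approximation):
z_β = d · √(n/2) - z_{α/2}
z_β = 0.39 · √(125/2) - 3.291
z_β = 0.39 · 7.906 - 3.291
z_β = -0.207

Power = Φ(z_β) = Φ(-0.207) ≈ 0.418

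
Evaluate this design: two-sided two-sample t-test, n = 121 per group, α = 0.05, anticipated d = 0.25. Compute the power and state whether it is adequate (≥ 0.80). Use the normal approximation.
Power ≈ 0.49; the study is underpowered (power < 0.80)

Power calculation (two-sample t-test, normal approximation):
z_β = d · √(n/2) - z_{α/2}
z_β = 0.25 · √(121/2) - 1.960
z_β = 0.25 · 7.778 - 1.960
z_β = -0.015

Power = Φ(z_β) = Φ(-0.015) ≈ 0.494

Effect size d = 0.25 is small by Cohen's convention (0.2/0.5/0.8).

Threshold: power ≥ 0.80 is conventionally adequate.
Power ≈ 0.49 → the study is underpowered (power < 0.80).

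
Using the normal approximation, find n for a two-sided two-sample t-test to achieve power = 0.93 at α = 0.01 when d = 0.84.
n = 47 per group

Sample size formula (two-sample t-test, normal approximation):
n = 2 · ((z_{α/2} + z_β) / d)²

z_{α/2} = 2.576 (for α = 0.01, two-sided)
z_β = 1.476 (for power = 0.93)
d = 0.84

n = 2 · ((2.576 + 1.476) / 0.84)²
n = 2 · (4.824)²
n ≈ 46.54
Round up to the next whole number: n = 47 per group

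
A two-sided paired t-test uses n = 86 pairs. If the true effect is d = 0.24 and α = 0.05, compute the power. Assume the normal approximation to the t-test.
Power ≈ 0.60

Power calculation (paired t-test, normal approximation):
z_β = d · √n - z_{α/2}
z_β = 0.24 · √86 - 1.960
z_β = 0.24 · 9.274 - 1.960
z_β = 0.266

Power = Φ(z_β) = Φ(0.266) ≈ 0.605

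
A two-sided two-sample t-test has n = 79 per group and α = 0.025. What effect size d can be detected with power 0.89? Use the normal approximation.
d ≈ 0.55

Minimum detectable effect (two-sample t-test, normal approximation):
d = (z_{α/2} + z_β) / √(n/2)
d = (2.241 + 1.227) / √(79/2)
d = 3.468 / 6.285
d ≈ 0.55

By Cohen's convention (0.2 small / 0.5 medium / 0.8 large): medium effect.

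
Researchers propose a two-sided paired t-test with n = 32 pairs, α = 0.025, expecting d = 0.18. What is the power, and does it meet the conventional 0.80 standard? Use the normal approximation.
Power ≈ 0.11; the study is underpowered (power < 0.80)

Power calculation (paired t-test, normal approximation):
z_β = d · √n - z_{α/2}
z_β = 0.18 · √32 - 2.241
z_β = 0.18 · 5.657 - 2.241
z_β = -1.223

Power = Φ(z_β) = Φ(-1.223) ≈ 0.111

Effect size d = 0.18 is very small by Cohen's convention (0.2/0.5/0.8).

Threshold: power ≥ 0.80 is conventionally adequate.
Power ≈ 0.11 → the study is underpowered (power < 0.80).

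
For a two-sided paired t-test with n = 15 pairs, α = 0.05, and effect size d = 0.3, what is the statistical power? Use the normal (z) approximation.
Power ≈ 0.21

Power calculation (paired t-test, normal approximation):
z_β = d · √n - z_{α/2}
z_β = 0.3 · √15 - 1.960
z_β = 0.3 · 3.873 - 1.960
z_β = -0.798

Power = Φ(z_β) = Φ(-0.798) ≈ 0.212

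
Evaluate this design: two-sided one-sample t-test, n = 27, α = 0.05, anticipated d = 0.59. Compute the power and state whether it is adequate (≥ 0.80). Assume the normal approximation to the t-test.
Power ≈ 0.87; the study is adequately powered (power ≥ 0.80)

Power calculation (one-sample t-test, normal approximation):
z_β = d · √n - z_{α/2}
z_β = 0.59 · √27 - 1.960
z_β = 0.59 · 5.196 - 1.960
z_β = 1.106

Power = Φ(z_β) = Φ(1.106) ≈ 0.866

Effect size d = 0.59 is medium by Cohen's convention (0.2/0.5/0.8).

Threshold: power ≥ 0.80 is conventionally adequate.
Power ≈ 0.87 → the study is adequately powered (power ≥ 0.80).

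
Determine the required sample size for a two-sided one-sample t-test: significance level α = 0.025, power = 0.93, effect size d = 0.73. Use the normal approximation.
n = 26

Sample size formula (one-sample t-test, normal approximation):
n = ((z_{α/2} + z_β) / d)²

z_{α/2} = 2.241 (for α = 0.025, two-sided)
z_β = 1.476 (for power = 0.93)
d = 0.73

n = ((2.241 + 1.476) / 0.73)²
n = (5.092)²
n ≈ 25.93
Round up to the next whole number: n = 26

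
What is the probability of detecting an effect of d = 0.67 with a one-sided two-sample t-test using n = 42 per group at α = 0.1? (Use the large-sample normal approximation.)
Power ≈ 0.96

Power calculation (two-sample t-test, normal approximation):
z_β = d · √(n/2) - z_α
z_β = 0.67 · √(42/2) - 1.282
z_β = 0.67 · 4.583 - 1.282
z_β = 1.789

Power = Φ(z_β) = Φ(1.789) ≈ 0.963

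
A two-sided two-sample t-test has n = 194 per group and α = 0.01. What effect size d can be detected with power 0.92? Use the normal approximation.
d ≈ 0.40

Minimum detectable effect (two-sample t-test, normal approximation):
d = (z_{α/2} + z_β) / √(n/2)
d = (2.576 + 1.405) / √(194/2)
d = 3.981 / 9.849
d ≈ 0.40

By Cohen's convention (0.2 small / 0.5 medium / 0.8 large): small effect.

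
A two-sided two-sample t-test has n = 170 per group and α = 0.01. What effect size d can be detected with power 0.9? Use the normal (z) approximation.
d ≈ 0.42

Minimum detectable effect (two-sample t-test, normal approximation):
d = (z_{α/2} + z_β) / √(n/2)
d = (2.576 + 1.282) / √(170/2)
d = 3.857 / 9.220
d ≈ 0.42

By Cohen's convention (0.2 small / 0.5 medium / 0.8 large): small effect.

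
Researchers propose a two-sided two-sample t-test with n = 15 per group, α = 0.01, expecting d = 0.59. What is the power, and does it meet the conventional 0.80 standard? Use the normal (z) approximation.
Power ≈ 0.17; the study is underpowered (power < 0.80)

Power calculation (two-sample t-test, normal approximation):
z_β = d · √(n/2) - z_{α/2}
z_β = 0.59 · √(15/2) - 2.576
z_β = 0.59 · 2.739 - 2.576
z_β = -0.960

Power = Φ(z_β) = Φ(-0.960) ≈ 0.169

Effect size d = 0.59 is medium by Cohen's convention (0.2/0.5/0.8).

Threshold: power ≥ 0.80 is conventionally adequate.
Power ≈ 0.17 → the study is underpowered (power < 0.80).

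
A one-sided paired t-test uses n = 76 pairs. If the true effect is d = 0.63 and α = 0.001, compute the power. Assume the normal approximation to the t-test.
Power ≈ 0.99

Power calculation (paired t-test, normal approximation):
z_β = d · √n - z_α
z_β = 0.63 · √76 - 3.090
z_β = 0.63 · 8.718 - 3.090
z_β = 2.402

Power = Φ(z_β) = Φ(2.402) ≈ 0.992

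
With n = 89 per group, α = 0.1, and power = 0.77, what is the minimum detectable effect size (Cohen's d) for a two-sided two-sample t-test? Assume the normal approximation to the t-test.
d ≈ 0.36

Minimum detectable effect (two-sample t-test, normal approximation):
d = (z_{α/2} + z_β) / √(n/2)
d = (1.645 + 0.739) / √(89/2)
d = 2.384 / 6.671
d ≈ 0.36

By Cohen's convention (0.2 small / 0.5 medium / 0.8 large): small effect.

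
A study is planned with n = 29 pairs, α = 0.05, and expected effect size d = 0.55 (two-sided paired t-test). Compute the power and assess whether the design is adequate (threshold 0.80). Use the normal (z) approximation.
Power ≈ 0.84; the study is adequately powered (power ≥ 0.80)

Power calculation (paired t-test, normal approximation):
z_β = d · √n - z_{α/2}
z_β = 0.55 · √29 - 1.960
z_β = 0.55 · 5.385 - 1.960
z_β = 1.002

Power = Φ(z_β) = Φ(1.002) ≈ 0.842

Effect size d = 0.55 is medium by Cohen's convention (0.2/0.5/0.8).

Threshold: power ≥ 0.80 is conventionally adequate.
Power ≈ 0.84 → the study is adequately powered (power ≥ 0.80).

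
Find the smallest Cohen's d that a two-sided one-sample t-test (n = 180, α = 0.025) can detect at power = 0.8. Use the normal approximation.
d ≈ 0.23

Minimum detectable effect (one-sample t-test, normal approximation):
d = (z_{α/2} + z_β) / √n
d = (2.241 + 0.842) / √180
d = 3.083 / 13.416
d ≈ 0.23

By Cohen's convention (0.2 small / 0.5 medium / 0.8 large): small effect.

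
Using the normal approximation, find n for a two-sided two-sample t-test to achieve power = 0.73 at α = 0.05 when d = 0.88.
n = 18 per group

Sample size formula (two-sample t-test, normal approximation):
n = 2 · ((z_{α/2} + z_β) / d)²

z_{α/2} = 1.960 (for α = 0.05, two-sided)
z_β = 0.613 (for power = 0.73)
d = 0.88

n = 2 · ((1.960 + 0.613) / 0.88)²
n = 2 · (2.924)²
n ≈ 17.10
Round up to the next whole number: n = 18 per group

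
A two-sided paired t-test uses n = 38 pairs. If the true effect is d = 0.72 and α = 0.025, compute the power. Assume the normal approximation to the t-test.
Power ≈ 0.99

Power calculation (paired t-test, normal approximation):
z_β = d · √n - z_{α/2}
z_β = 0.72 · √38 - 2.241
z_β = 0.72 · 6.164 - 2.241
z_β = 2.197

Power = Φ(z_β) = Φ(2.197) ≈ 0.986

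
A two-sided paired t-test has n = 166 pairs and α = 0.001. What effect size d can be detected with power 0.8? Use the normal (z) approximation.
d ≈ 0.32

Minimum detectable effect (paired t-test, normal approximation):
d = (z_{α/2} + z_β) / √n
d = (3.291 + 0.842) / √166
d = 4.132 / 12.884
d ≈ 0.32

By Cohen's convention (0.2 small / 0.5 medium / 0.8 large): small effect.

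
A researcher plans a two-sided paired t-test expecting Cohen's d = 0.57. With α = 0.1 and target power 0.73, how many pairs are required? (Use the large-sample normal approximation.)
n = 16 pairs

Sample size formula (paired t-test, normal approximation):
n = ((z_{α/2} + z_β) / d)²

z_{α/2} = 1.645 (for α = 0.1, two-sided)
z_β = 0.613 (for power = 0.73)
d = 0.57

n = ((1.645 + 0.613) / 0.57)²
n = (3.961)²
n ≈ 15.69
Round up to the next whole number: n = 16 pairs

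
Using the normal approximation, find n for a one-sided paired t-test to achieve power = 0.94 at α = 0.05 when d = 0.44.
n = 53 pairs

Sample size formula (paired t-test, normal approximation):
n = ((z_α + z_β) / d)²

z_α = 1.645 (for α = 0.05, one-sided)
z_β = 1.555 (for power = 0.94)
d = 0.44

n = ((1.645 + 1.555) / 0.44)²
n = (7.273)²
n ≈ 52.90
Round up to the next whole number: n = 53 pairs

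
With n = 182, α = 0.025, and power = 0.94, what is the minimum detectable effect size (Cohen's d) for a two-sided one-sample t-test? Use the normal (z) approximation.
d ≈ 0.28

Minimum detectable effect (one-sample t-test, normal approximation):
d = (z_{α/2} + z_β) / √n
d = (2.241 + 1.555) / √182
d = 3.796 / 13.491
d ≈ 0.28

By Cohen's convention (0.2 small / 0.5 medium / 0.8 large): small effect.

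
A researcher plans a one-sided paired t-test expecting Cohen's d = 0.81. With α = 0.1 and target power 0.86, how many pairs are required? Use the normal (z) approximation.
n = 9 pairs

Sample size formula (paired t-test, normal approximation):
n = ((z_α + z_β) / d)²

z_α = 1.282 (for α = 0.1, one-sided)
z_β = 1.080 (for power = 0.86)
d = 0.81

n = ((1.282 + 1.080) / 0.81)²
n = (2.916)²
n ≈ 8.50
Round up to the next whole number: n = 9 pairs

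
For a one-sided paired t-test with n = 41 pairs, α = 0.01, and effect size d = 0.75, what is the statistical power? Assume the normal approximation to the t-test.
Power ≈ 0.99

Power calculation (paired t-test, normal approximation):
z_β = d · √n - z_α
z_β = 0.75 · √41 - 2.326
z_β = 0.75 · 6.403 - 2.326
z_β = 2.476

Power = Φ(z_β) = Φ(2.476) ≈ 0.993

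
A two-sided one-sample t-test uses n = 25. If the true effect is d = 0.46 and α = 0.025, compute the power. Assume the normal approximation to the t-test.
Power ≈ 0.52

Power calculation (one-sample t-test, normal approximation):
z_β = d · √n - z_{α/2}
z_β = 0.46 · √25 - 2.241
z_β = 0.46 · 5.000 - 2.241
z_β = 0.059

Power = Φ(z_β) = Φ(0.059) ≈ 0.523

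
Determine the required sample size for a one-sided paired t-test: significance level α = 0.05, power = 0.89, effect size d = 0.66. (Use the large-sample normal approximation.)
n = 19 pairs

Sample size formula (paired t-test, normal approximation):
n = ((z_α + z_β) / d)²

z_α = 1.645 (for α = 0.05, one-sided)
z_β = 1.227 (for power = 0.89)
d = 0.66

n = ((1.645 + 1.227) / 0.66)²
n = (4.352)²
n ≈ 18.94
Round up to the next whole number: n = 19 pairs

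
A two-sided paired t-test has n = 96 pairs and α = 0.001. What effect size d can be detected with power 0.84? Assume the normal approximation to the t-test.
d ≈ 0.44

Minimum detectable effect (paired t-test, normal approximation):
d = (z_{α/2} + z_β) / √n
d = (3.291 + 0.994) / √96
d = 4.285 / 9.798
d ≈ 0.44

By Cohen's convention (0.2 small / 0.5 medium / 0.8 large): small effect.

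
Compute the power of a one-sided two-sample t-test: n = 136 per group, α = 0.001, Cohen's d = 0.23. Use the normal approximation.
Power ≈ 0.12

Power calculation (two-sample t-test, normal approximation):
z_β = d · √(n/2) - z_α
z_β = 0.23 · √(136/2) - 3.090
z_β = 0.23 · 8.246 - 3.090
z_β = -1.194

Power = Φ(z_β) = Φ(-1.194) ≈ 0.116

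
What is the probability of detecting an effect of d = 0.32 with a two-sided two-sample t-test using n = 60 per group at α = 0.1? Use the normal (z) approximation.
Power ≈ 0.54

Power calculation (two-sample t-test, normal approximation):
z_β = d · √(n/2) - z_{α/2}
z_β = 0.32 · √(60/2) - 1.645
z_β = 0.32 · 5.477 - 1.645
z_β = 0.108

Power = Φ(z_β) = Φ(0.108) ≈ 0.543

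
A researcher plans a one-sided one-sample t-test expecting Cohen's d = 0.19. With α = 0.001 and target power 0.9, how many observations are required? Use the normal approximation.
n = 530

Sample size formula (one-sample t-test, normal approximation):
n = ((z_α + z_β) / d)²

z_α = 3.090 (for α = 0.001, one-sided)
z_β = 1.282 (for power = 0.9)
d = 0.19

n = ((3.090 + 1.282) / 0.19)²
n = (23.011)²
n ≈ 529.51
Round up to the next whole number: n = 530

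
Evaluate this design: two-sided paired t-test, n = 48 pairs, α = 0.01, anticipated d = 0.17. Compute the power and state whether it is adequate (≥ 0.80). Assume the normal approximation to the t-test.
Power ≈ 0.08; the study is underpowered (power < 0.80)

Power calculation (paired t-test, normal approximation):
z_β = d · √n - z_{α/2}
z_β = 0.17 · √48 - 2.576
z_β = 0.17 · 6.928 - 2.576
z_β = -1.398

Power = Φ(z_β) = Φ(-1.398) ≈ 0.081

Effect size d = 0.17 is very small by Cohen's convention (0.2/0.5/0.8).

Threshold: power ≥ 0.80 is conventionally adequate.
Power ≈ 0.08 → the study is underpowered (power < 0.80).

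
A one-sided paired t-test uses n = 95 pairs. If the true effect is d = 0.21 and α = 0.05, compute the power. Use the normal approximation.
Power ≈ 0.66

Power calculation (paired t-test, normal approximation):
z_β = d · √n - z_α
z_β = 0.21 · √95 - 1.645
z_β = 0.21 · 9.747 - 1.645
z_β = 0.402

Power = Φ(z_β) = Φ(0.402) ≈ 0.656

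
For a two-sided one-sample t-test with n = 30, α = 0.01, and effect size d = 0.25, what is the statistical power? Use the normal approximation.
Power ≈ 0.11

Power calculation (one-sample t-test, normal approximation):
z_β = d · √n - z_{α/2}
z_β = 0.25 · √30 - 2.576
z_β = 0.25 · 5.477 - 2.576
z_β = -1.207

Power = Φ(z_β) = Φ(-1.207) ≈ 0.114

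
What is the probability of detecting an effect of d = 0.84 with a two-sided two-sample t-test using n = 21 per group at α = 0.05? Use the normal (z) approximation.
Power ≈ 0.78

Power calculation (two-sample t-test, normal approximation):
z_β = d · √(n/2) - z_{α/2}
z_β = 0.84 · √(21/2) - 1.960
z_β = 0.84 · 3.240 - 1.960
z_β = 0.762

Power = Φ(z_β) = Φ(0.762) ≈ 0.777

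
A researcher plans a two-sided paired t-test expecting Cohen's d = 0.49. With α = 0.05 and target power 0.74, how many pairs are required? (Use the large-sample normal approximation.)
n = 29 pairs

Sample size formula (paired t-test, normal approximation):
n = ((z_{α/2} + z_β) / d)²

z_{α/2} = 1.960 (for α = 0.05, two-sided)
z_β = 0.643 (for power = 0.74)
d = 0.49

n = ((1.960 + 0.643) / 0.49)²
n = (5.312)²
n ≈ 28.22
Round up to the next whole number: n = 29 pairs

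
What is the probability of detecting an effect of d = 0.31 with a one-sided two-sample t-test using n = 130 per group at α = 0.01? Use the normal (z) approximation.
Power ≈ 0.57

Power calculation (two-sample t-test, normal approximation):
z_β = d · √(n/2) - z_α
z_β = 0.31 · √(130/2) - 2.326
z_β = 0.31 · 8.062 - 2.326
z_β = 0.173

Power = Φ(z_β) = Φ(0.173) ≈ 0.569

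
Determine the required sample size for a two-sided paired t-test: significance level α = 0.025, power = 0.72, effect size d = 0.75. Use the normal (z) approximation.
n = 15 pairs

Sample size formula (paired t-test, normal approximation):
n = ((z_{α/2} + z_β) / d)²

z_{α/2} = 2.241 (for α = 0.025, two-sided)
z_β = 0.583 (for power = 0.72)
d = 0.75

n = ((2.241 + 0.583) / 0.75)²
n = (3.765)²
n ≈ 14.18
Round up to the next whole number: n = 15 pairs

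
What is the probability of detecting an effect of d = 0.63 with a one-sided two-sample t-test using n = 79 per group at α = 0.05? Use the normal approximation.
Power ≈ 0.99

Power calculation (two-sample t-test, normal approximation):
z_β = d · √(n/2) - z_α
z_β = 0.63 · √(79/2) - 1.645
z_β = 0.63 · 6.285 - 1.645
z_β = 2.315

Power = Φ(z_β) = Φ(2.315) ≈ 0.990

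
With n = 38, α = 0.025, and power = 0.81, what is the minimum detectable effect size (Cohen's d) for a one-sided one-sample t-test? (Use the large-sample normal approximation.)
d ≈ 0.46

Minimum detectable effect (one-sample t-test, normal approximation):
d = (z_α + z_β) / √n
d = (1.960 + 0.878) / √38
d = 2.838 / 6.164
d ≈ 0.46

By Cohen's convention (0.2 small / 0.5 medium / 0.8 large): small effect.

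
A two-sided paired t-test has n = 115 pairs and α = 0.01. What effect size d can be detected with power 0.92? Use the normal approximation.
d ≈ 0.37

Minimum detectable effect (paired t-test, normal approximation):
d = (z_{α/2} + z_β) / √n
d = (2.576 + 1.405) / √115
d = 3.981 / 10.724
d ≈ 0.37

By Cohen's convention (0.2 small / 0.5 medium / 0.8 large): small effect.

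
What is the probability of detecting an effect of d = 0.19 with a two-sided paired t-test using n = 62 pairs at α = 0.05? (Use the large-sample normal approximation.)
Power ≈ 0.32

Power calculation (paired t-test, normal approximation):
z_β = d · √n - z_{α/2}
z_β = 0.19 · √62 - 1.960
z_β = 0.19 · 7.874 - 1.960
z_β = -0.464

Power = Φ(z_β) = Φ(-0.464) ≈ 0.321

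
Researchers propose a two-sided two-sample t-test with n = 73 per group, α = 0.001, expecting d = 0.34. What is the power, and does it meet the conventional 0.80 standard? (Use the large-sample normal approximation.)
Power ≈ 0.11; the study is underpowered (power < 0.80)

Power calculation (two-sample t-test, normal approximation):
z_β = d · √(n/2) - z_{α/2}
z_β = 0.34 · √(73/2) - 3.291
z_β = 0.34 · 6.042 - 3.291
z_β = -1.236

Power = Φ(z_β) = Φ(-1.236) ≈ 0.108

Effect size d = 0.34 is small by Cohen's convention (0.2/0.5/0.8).

Threshold: power ≥ 0.80 is conventionally adequate.
Power ≈ 0.11 → the study is underpowered (power < 0.80).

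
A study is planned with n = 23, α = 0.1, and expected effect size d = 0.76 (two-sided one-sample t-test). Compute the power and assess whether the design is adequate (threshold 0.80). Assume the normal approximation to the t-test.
Power ≈ 0.98; the study is adequately powered (power ≥ 0.80)

Power calculation (one-sample t-test, normal approximation):
z_β = d · √n - z_{α/2}
z_β = 0.76 · √23 - 1.645
z_β = 0.76 · 4.796 - 1.645
z_β = 2.000

Power = Φ(z_β) = Φ(2.000) ≈ 0.977

Effect size d = 0.76 is medium by Cohen's convention (0.2/0.5/0.8).

Threshold: power ≥ 0.80 is conventionally adequate.
Power ≈ 0.98 → the study is adequately powered (power ≥ 0.80).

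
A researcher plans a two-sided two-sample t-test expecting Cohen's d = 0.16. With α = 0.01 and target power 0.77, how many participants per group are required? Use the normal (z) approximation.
n = 859 per group

Sample size formula (two-sample t-test, normal approximation):
n = 2 · ((z_{α/2} + z_β) / d)²

z_{α/2} = 2.576 (for α = 0.01, two-sided)
z_β = 0.739 (for power = 0.77)
d = 0.16

n = 2 · ((2.576 + 0.739) / 0.16)²
n = 2 · (20.719)²
n ≈ 858.55
Round up to the next whole number: n = 859 per group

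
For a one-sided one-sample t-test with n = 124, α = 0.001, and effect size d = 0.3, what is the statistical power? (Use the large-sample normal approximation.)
Power ≈ 0.60

Power calculation (one-sample t-test, normal approximation):
z_β = d · √n - z_α
z_β = 0.3 · √124 - 3.090
z_β = 0.3 · 11.136 - 3.090
z_β = 0.250

Power = Φ(z_β) = Φ(0.250) ≈ 0.599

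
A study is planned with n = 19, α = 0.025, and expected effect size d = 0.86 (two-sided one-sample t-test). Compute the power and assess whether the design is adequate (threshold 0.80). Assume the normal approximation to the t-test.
Power ≈ 0.93; the study is adequately powered (power ≥ 0.80)

Power calculation (one-sample t-test, normal approximation):
z_β = d · √n - z_{α/2}
z_β = 0.86 · √19 - 2.241
z_β = 0.86 · 4.359 - 2.241
z_β = 1.507

Power = Φ(z_β) = Φ(1.507) ≈ 0.934

Effect size d = 0.86 is large by Cohen's convention (0.2/0.5/0.8).

Threshold: power ≥ 0.80 is conventionally adequate.
Power ≈ 0.93 → the study is adequately powered (power ≥ 0.80).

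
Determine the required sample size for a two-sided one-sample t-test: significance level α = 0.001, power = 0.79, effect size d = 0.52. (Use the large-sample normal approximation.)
n = 63

Sample size formula (one-sample t-test, normal approximation):
n = ((z_{α/2} + z_β) / d)²

z_{α/2} = 3.291 (for α = 0.001, two-sided)
z_β = 0.806 (for power = 0.79)
d = 0.52

n = ((3.291 + 0.806) / 0.52)²
n = (7.879)²
n ≈ 62.08
Round up to the next whole number: n = 63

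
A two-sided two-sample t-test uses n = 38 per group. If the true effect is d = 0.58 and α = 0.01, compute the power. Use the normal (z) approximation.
Power ≈ 0.48

Power calculation (two-sample t-test, normal approximation):
z_β = d · √(n/2) - z_{α/2}
z_β = 0.58 · √(38/2) - 2.576
z_β = 0.58 · 4.359 - 2.576
z_β = -0.048

Power = Φ(z_β) = Φ(-0.048) ≈ 0.481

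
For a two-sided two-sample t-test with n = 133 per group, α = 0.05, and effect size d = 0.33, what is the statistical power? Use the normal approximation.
Power ≈ 0.77

Power calculation (two-sample t-test, normal approximation):
z_β = d · √(n/2) - z_{α/2}
z_β = 0.33 · √(133/2) - 1.960
z_β = 0.33 · 8.155 - 1.960
z_β = 0.731

Power = Φ(z_β) = Φ(0.731) ≈ 0.768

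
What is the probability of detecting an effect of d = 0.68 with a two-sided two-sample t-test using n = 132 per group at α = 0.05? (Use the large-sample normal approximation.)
Power ≈ 1.00

Power calculation (two-sample t-test, normal approximation):
z_β = d · √(n/2) - z_{α/2}
z_β = 0.68 · √(132/2) - 1.960
z_β = 0.68 · 8.124 - 1.960
z_β = 3.564

Power = Φ(z_β) = Φ(3.564) ≈ 1.000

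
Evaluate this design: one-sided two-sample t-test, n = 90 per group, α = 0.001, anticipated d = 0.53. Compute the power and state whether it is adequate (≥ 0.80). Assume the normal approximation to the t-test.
Power ≈ 0.68; the study is underpowered (power < 0.80)

Power calculation (two-sample t-test, normal approximation):
z_β = d · √(n/2) - z_α
z_β = 0.53 · √(90/2) - 3.090
z_β = 0.53 · 6.708 - 3.090
z_β = 0.465

Power = Φ(z_β) = Φ(0.465) ≈ 0.679

Effect size d = 0.53 is medium by Cohen's convention (0.2/0.5/0.8).

Threshold: power ≥ 0.80 is conventionally adequate.
Power ≈ 0.68 → the study is underpowered (power < 0.80).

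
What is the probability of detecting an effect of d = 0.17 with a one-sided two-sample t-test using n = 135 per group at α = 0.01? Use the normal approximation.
Power ≈ 0.18

Power calculation (two-sample t-test, normal approximation):
z_β = d · √(n/2) - z_α
z_β = 0.17 · √(135/2) - 2.326
z_β = 0.17 · 8.216 - 2.326
z_β = -0.930

Power = Φ(z_β) = Φ(-0.930) ≈ 0.176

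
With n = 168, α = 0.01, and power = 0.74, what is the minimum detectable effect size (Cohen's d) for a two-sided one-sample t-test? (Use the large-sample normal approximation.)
d ≈ 0.25

Minimum detectable effect (one-sample t-test, normal approximation):
d = (z_{α/2} + z_β) / √n
d = (2.576 + 0.643) / √168
d = 3.219 / 12.961
d ≈ 0.25

By Cohen's convention (0.2 small / 0.5 medium / 0.8 large): small effect.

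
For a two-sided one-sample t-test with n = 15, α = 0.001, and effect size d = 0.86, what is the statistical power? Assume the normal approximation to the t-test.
Power ≈ 0.52

Power calculation (one-sample t-test, normal approximation):
z_β = d · √n - z_{α/2}
z_β = 0.86 · √15 - 3.291
z_β = 0.86 · 3.873 - 3.291
z_β = 0.040

Power = Φ(z_β) = Φ(0.040) ≈ 0.516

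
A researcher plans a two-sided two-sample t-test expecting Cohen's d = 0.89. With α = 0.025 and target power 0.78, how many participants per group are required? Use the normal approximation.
n = 23 per group

Sample size formula (two-sample t-test, normal approximation):
n = 2 · ((z_{α/2} + z_β) / d)²

z_{α/2} = 2.241 (for α = 0.025, two-sided)
z_β = 0.772 (for power = 0.78)
d = 0.89

n = 2 · ((2.241 + 0.772) / 0.89)²
n = 2 · (3.385)²
n ≈ 22.92
Round up to the next whole number: n = 23 per group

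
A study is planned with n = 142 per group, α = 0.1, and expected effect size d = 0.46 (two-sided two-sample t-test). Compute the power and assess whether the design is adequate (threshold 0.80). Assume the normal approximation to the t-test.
Power ≈ 0.99; the study is adequately powered (power ≥ 0.80)

Power calculation (two-sample t-test, normal approximation):
z_β = d · √(n/2) - z_{α/2}
z_β = 0.46 · √(142/2) - 1.645
z_β = 0.46 · 8.426 - 1.645
z_β = 2.231

Power = Φ(z_β) = Φ(2.231) ≈ 0.987

Effect size d = 0.46 is small by Cohen's convention (0.2/0.5/0.8).

Threshold: power ≥ 0.80 is conventionally adequate.
Power ≈ 0.99 → the study is adequately powered (power ≥ 0.80).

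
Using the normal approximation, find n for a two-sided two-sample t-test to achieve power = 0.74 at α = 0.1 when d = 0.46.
n = 50 per group

Sample size formula (two-sample t-test, normal approximation):
n = 2 · ((z_{α/2} + z_β) / d)²

z_{α/2} = 1.645 (for α = 0.1, two-sided)
z_β = 0.643 (for power = 0.74)
d = 0.46

n = 2 · ((1.645 + 0.643) / 0.46)²
n = 2 · (4.974)²
n ≈ 49.48
Round up to the next whole number: n = 50 per group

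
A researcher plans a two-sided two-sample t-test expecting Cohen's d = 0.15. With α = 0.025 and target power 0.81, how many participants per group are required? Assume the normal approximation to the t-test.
n = 865 per group

Sample size formula (two-sample t-test, normal approximation):
n = 2 · ((z_{α/2} + z_β) / d)²

z_{α/2} = 2.241 (for α = 0.025, two-sided)
z_β = 0.878 (for power = 0.81)
d = 0.15

n = 2 · ((2.241 + 0.878) / 0.15)²
n = 2 · (20.793)²
n ≈ 864.70
Round up to the next whole number: n = 865 per group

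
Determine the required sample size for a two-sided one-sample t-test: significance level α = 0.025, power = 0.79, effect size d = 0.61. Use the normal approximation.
n = 25

Sample size formula (one-sample t-test, normal approximation):
n = ((z_{α/2} + z_β) / d)²

z_{α/2} = 2.241 (for α = 0.025, two-sided)
z_β = 0.806 (for power = 0.79)
d = 0.61

n = ((2.241 + 0.806) / 0.61)²
n = (4.995)²
n ≈ 24.95
Round up to the next whole number: n = 25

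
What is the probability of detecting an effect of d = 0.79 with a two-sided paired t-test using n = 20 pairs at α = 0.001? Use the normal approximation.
Power ≈ 0.60

Power calculation (paired t-test, normal approximation):
z_β = d · √n - z_{α/2}
z_β = 0.79 · √20 - 3.291
z_β = 0.79 · 4.472 - 3.291
z_β = 0.242

Power = Φ(z_β) = Φ(0.242) ≈ 0.596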